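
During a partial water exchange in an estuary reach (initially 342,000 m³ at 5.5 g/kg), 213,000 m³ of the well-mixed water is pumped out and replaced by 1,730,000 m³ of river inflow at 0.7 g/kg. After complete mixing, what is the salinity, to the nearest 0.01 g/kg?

1.03 g/kg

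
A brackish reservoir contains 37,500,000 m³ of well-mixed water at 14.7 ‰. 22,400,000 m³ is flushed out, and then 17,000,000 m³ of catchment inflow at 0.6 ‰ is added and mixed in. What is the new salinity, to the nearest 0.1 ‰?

Remaining after removal: 15,100,000 m³ at 14.7 ‰ (salt = 221,970,000)
After addition: salt = 221,970,000 + 17,000,000×0.6 = 232,170,000; volume = 32,100,000 m³
S = 232,170,000 / 32,100,000 = 7.2327 ‰

7.2 ‰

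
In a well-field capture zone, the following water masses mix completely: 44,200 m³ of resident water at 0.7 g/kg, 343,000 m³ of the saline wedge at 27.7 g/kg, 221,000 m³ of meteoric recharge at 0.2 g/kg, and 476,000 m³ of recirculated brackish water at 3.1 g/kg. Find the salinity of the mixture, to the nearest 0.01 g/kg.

10.19 g/kg

Salt balance:
salt = 44,200×0.7 + 343,000×27.7 + 221,000×0.2 + 476,000×3.1 = 30,940 + 9,501,100 + 44,200 + 1,475,600 = 11,051,840
volume = 44,200 + 343,000 + 221,000 + 476,000 = 1,084,200 m³
S = 11,051,840 / 1,084,200 = 10.1935 g/kg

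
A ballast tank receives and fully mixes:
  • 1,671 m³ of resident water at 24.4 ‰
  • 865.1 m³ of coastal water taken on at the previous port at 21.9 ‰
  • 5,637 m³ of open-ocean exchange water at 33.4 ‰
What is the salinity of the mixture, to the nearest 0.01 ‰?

Mass of salt is conserved:
salt = 1,671×24.4 + 865.1×21.9 + 5,637×33.4 = 40,772.4 + 18,945.69 + 188,275.8 = 247,993.89
volume = 1,671 + 865.1 + 5,637 = 8,173.1 m³
S = 247,993.89 / 8,173.1 = 30.3427 ‰

30.34 ‰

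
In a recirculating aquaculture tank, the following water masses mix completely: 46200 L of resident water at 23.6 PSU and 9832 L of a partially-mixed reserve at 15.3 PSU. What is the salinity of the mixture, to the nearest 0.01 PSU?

22.14 PSU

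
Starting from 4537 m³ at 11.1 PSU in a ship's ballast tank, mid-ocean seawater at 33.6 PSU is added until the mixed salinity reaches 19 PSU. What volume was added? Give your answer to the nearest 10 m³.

2450 m³

Salt balance: 4,537×11.1 + V×33.6 = (4,537+V)×19
50,360.7 + 33.6V = 86,203 + 19V
35,842.3 = 14.6V
V = 2,454.95 m³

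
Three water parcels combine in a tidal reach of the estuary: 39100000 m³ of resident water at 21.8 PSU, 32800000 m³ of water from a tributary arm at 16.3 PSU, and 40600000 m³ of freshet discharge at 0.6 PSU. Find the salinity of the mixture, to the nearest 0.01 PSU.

Mass of salt is conserved:
salt = 39,100,000×21.8 + 32,800,000×16.3 + 40,600,000×0.6 = 852,380,000 + 534,640,000 + 24,360,000 = 1,411,380,000
volume = 39,100,000 + 32,800,000 + 40,600,000 = 112,500,000 m³
S = 1,411,380,000 / 112,500,000 = 12.5456 PSU

12.55 PSU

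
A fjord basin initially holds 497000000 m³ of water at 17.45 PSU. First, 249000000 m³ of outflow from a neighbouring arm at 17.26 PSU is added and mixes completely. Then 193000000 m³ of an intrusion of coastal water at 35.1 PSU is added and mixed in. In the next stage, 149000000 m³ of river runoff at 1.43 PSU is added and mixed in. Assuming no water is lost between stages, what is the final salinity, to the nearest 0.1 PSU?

Salt balance:
Initial salt = 497,000,000×17.45 = 8,672,650,000
After stage 1: salt = 8,672,650,000 + 249,000,000×17.26 = 12,970,390,000; volume = 746,000,000 m³; S = 17.387 PSU
After stage 2: salt = 12,970,390,000 + 193,000,000×35.1 = 19,744,690,000; volume = 939,000,000 m³; S = 21.027 PSU
After stage 3: salt = 19,744,690,000 + 149,000,000×1.43 = 19,957,760,000; volume = 1,088,000,000 m³
S = 19,957,760,000 / 1,088,000,000 = 18.3435 PSU

18.3 PSU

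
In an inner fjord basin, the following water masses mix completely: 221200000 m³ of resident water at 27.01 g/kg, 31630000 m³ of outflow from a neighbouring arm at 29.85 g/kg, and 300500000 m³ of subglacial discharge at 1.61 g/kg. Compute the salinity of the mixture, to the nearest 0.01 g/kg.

13.38 g/kg

Mass of salt is conserved:
salt = 221,200,000×27.01 + 31,630,000×29.85 + 300,500,000×1.61 = 5,974,612,000 + 944,155,500 + 483,805,000 = 7,402,572,500
volume = 221,200,000 + 31,630,000 + 300,500,000 = 553,330,000 m³
S = 7,402,572,500 / 553,330,000 = 13.3782 g/kg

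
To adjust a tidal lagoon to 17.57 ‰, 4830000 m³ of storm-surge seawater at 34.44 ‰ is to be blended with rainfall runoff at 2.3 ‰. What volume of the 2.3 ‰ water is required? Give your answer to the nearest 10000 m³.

5340000 m³

Salt balance: 4,830,000×34.44 + V×2.3 = (4,830,000+V)×17.57
166,345,200 + 2.3V = 84,863,100 + 17.57V
81,482,100 = 15.27V
V = 5,336,090.37 m³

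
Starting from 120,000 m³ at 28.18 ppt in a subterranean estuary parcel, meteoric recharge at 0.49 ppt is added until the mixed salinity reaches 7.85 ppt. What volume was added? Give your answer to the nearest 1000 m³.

Salt balance: 120,000×28.18 + V×0.49 = (120,000+V)×7.85
3,381,600 + 0.49V = 942,000 + 7.85V
2,439,600 = 7.36V
V = 331,467.39 m³

331000 m³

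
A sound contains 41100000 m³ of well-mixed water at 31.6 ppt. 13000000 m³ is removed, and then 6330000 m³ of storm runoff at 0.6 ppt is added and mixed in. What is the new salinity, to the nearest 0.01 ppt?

25.90 ppt

Remaining after removal: 28,100,000 m³ at 31.6 ppt (salt = 887,960,000)
After addition: salt = 887,960,000 + 6,330,000×0.6 = 891,758,000; volume = 34,430,000 m³
S = 891,758,000 / 34,430,000 = 25.9006 ppt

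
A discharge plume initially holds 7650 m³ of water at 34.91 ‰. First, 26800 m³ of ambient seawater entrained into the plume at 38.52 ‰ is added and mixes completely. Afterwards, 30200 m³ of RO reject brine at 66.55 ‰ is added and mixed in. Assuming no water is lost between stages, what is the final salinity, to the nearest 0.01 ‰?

Mass of salt is conserved:
Initial salt = 7,650×34.91 = 267,061.5
After stage 1: salt = 267,061.5 + 26,800×38.52 = 1,299,397.5; volume = 34,450 m³; S = 37.718 ‰
After stage 2: salt = 1,299,397.5 + 30,200×66.55 = 3,309,207.5; volume = 64,650 m³
S = 3,309,207.5 / 64,650 = 51.1865 ‰

51.19 ‰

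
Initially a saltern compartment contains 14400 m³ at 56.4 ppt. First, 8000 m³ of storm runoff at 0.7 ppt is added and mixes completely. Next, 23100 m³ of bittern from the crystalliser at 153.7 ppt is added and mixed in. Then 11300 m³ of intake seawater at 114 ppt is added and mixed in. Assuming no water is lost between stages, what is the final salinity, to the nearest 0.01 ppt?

99.59 ppt

Salt balance:
Initial salt = 14,400×56.4 = 812,160
After stage 1: salt = 812,160 + 8,000×0.7 = 817,760; volume = 22,400 m³; S = 36.507 ppt
After stage 2: salt = 817,760 + 23,100×153.7 = 4,368,230; volume = 45,500 m³; S = 96.005 ppt
After stage 3: salt = 4,368,230 + 11,300×114 = 5,656,430; volume = 56,800 m³
S = 5,656,430 / 56,800 = 99.585 ppt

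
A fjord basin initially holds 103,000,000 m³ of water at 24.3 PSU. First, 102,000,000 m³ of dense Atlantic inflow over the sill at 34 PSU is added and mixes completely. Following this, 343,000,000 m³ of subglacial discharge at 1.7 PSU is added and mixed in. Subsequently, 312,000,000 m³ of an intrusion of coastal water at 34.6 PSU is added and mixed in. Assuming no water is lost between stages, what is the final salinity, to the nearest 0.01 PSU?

20.17 PSU

By conservation of dissolved salt,
Initial salt = 103,000,000×24.3 = 2,502,900,000
After stage 1: salt = 2,502,900,000 + 102,000,000×34 = 5,970,900,000; volume = 205,000,000 m³; S = 29.126 PSU
After stage 2: salt = 5,970,900,000 + 343,000,000×1.7 = 6,554,000,000; volume = 548,000,000 m³; S = 11.96 PSU
After stage 3: salt = 6,554,000,000 + 312,000,000×34.6 = 17,349,200,000; volume = 860,000,000 m³
S = 17,349,200,000 / 860,000,000 = 20.1735 PSU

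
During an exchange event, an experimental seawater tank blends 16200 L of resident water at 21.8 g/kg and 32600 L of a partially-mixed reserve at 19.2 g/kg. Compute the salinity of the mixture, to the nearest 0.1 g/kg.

Mass of salt is conserved:
salt = 16,200×21.8 + 32,600×19.2 = 353,160 + 625,920 = 979,080
volume = 16,200 + 32,600 = 48,800 L
S = 979,080 / 48,800 = 20.063 g/kg

20.1 g/kg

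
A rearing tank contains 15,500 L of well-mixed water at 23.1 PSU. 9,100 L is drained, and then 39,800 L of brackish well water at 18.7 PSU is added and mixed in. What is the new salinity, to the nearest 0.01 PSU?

Remaining after removal: 6,400 L at 23.1 PSU (salt = 147,840)
After addition: salt = 147,840 + 39,800×18.7 = 892,100; volume = 46,200 L
S = 892,100 / 46,200 = 19.3095 PSU

19.31 PSU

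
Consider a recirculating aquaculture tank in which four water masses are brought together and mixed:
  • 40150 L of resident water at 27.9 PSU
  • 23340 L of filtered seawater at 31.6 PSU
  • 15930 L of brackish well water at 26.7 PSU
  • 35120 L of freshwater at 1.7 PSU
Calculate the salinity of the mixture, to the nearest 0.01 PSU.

20.45 PSU

Mass of salt is conserved:
salt = 40,150×27.9 + 23,340×31.6 + 15,930×26.7 + 35,120×1.7 = 1,120,185 + 737,544 + 425,331 + 59,704 = 2,342,764
volume = 40,150 + 23,340 + 15,930 + 35,120 = 114,540 L
S = 2,342,764 / 114,540 = 20.4537 PSU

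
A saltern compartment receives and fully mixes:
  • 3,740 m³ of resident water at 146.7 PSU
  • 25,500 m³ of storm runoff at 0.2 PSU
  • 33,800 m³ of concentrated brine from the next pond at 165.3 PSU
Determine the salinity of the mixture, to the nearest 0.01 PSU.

97.41 PSU

By conservation of dissolved salt,
salt = 3,740×146.7 + 25,500×0.2 + 33,800×165.3 = 548,658 + 5,100 + 5,587,140 = 6,140,898
volume = 3,740 + 25,500 + 33,800 = 63,040 m³
S = 6,140,898 / 63,040 = 97.4127 PSU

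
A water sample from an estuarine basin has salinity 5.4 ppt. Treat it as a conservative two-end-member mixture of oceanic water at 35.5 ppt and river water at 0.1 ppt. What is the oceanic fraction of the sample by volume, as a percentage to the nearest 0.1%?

15.0%

Let g be the oceanic fraction. Salt balance per unit volume:
g×35.5 + (1−g)×0.1 = 5.4
g = (5.4 − 0.1) / (35.5 − 0.1) = 5.3/35.4 = 0.1497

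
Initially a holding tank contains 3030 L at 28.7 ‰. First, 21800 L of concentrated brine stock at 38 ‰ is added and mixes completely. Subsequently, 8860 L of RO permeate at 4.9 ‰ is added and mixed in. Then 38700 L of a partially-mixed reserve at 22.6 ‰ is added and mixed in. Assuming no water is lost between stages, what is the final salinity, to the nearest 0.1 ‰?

25.3 ‰

Salt balance:
Initial salt = 3,030×28.7 = 86,961
After stage 1: salt = 86,961 + 21,800×38 = 915,361; volume = 24,830 L; S = 36.865 ‰
After stage 2: salt = 915,361 + 8,860×4.9 = 958,775; volume = 33,690 L; S = 28.459 ‰
After stage 3: salt = 958,775 + 38,700×22.6 = 1,833,395; volume = 72,390 L
S = 1,833,395 / 72,390 = 25.3266 ‰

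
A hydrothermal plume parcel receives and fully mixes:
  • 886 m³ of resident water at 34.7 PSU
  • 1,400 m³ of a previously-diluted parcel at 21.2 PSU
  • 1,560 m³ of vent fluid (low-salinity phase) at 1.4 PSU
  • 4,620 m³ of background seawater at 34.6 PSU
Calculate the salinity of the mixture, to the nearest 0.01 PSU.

26.28 PSU

Salt balance:
salt = 886×34.7 + 1,400×21.2 + 1,560×1.4 + 4,620×34.6 = 30,744.2 + 29,680 + 2,184 + 159,852 = 222,460.2
volume = 886 + 1,400 + 1,560 + 4,620 = 8,466 m³
S = 222,460.2 / 8,466 = 26.2769 PSU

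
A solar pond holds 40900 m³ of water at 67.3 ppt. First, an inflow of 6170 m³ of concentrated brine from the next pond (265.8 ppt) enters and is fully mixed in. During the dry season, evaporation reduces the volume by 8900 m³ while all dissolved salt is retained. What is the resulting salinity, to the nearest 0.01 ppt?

After mixing: salt = 40,900×67.3 + 6,170×265.8 = 4,392,556; volume = 47,070 m³
After evaporation: salt unchanged = 4,392,556; volume = 47,070 − 8,900 = 38,170 m³
S = 4,392,556 / 38,170 = 115.0788 ppt

115.08 ppt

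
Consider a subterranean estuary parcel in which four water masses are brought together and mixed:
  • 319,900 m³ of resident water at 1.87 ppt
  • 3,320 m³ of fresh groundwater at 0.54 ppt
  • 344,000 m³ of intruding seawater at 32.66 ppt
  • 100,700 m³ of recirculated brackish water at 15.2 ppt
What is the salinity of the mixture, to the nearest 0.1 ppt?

By conservation of dissolved salt,
salt = 319,900×1.87 + 3,320×0.54 + 344,000×32.66 + 100,700×15.2 = 598,213 + 1,792.8 + 11,235,040 + 1,530,640 = 13,365,685.8
volume = 319,900 + 3,320 + 344,000 + 100,700 = 767,920 m³
S = 13,365,685.8 / 767,920 = 17.405 ppt

17.4 ppt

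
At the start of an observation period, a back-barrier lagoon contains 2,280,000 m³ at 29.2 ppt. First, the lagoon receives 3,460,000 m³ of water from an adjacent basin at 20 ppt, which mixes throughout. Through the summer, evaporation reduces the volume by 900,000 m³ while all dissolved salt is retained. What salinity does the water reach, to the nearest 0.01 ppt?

28.05 ppt

After mixing: salt = 2,280,000×29.2 + 3,460,000×20 = 135,776,000; volume = 5,740,000 m³
After evaporation: salt unchanged = 135,776,000; volume = 5,740,000 − 900,000 = 4,840,000 m³
S = 135,776,000 / 4,840,000 = 28.0529 ppt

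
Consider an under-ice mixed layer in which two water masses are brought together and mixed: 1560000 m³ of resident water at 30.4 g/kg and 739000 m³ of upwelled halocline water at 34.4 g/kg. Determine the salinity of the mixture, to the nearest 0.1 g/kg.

Conserving salt mass:
salt = 1,560,000×30.4 + 739,000×34.4 = 47,424,000 + 25,421,600 = 72,845,600
volume = 1,560,000 + 739,000 = 2,299,000 m³
S = 72,845,600 / 2,299,000 = 31.686 g/kg

31.7 g/kg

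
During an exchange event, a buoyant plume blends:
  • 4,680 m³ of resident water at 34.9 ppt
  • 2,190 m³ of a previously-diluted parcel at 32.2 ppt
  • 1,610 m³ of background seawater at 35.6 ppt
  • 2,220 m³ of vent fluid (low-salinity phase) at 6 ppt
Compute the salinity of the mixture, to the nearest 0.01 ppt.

28.46 ppt

Conserving salt mass:
salt = 4,680×34.9 + 2,190×32.2 + 1,610×35.6 + 2,220×6 = 163,332 + 70,518 + 57,316 + 13,320 = 304,486
volume = 4,680 + 2,190 + 1,610 + 2,220 = 10,700 m³
S = 304,486 / 10,700 = 28.4566 ppt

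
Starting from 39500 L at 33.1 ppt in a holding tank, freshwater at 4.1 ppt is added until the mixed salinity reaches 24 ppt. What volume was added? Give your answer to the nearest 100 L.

Salt balance: 39,500×33.1 + V×4.1 = (39,500+V)×24
1,307,450 + 4.1V = 948,000 + 24V
359,450 = 19.9V
V = 18,062.81 L

18100 L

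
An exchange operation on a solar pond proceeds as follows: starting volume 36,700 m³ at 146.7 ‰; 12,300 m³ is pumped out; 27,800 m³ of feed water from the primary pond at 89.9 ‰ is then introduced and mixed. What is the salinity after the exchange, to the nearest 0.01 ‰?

116.45 ‰

Remaining after removal: 24,400 m³ at 146.7 ‰ (salt = 3,579,480)
After addition: salt = 3,579,480 + 27,800×89.9 = 6,078,700; volume = 52,200 m³
S = 6,078,700 / 52,200 = 116.4502 ‰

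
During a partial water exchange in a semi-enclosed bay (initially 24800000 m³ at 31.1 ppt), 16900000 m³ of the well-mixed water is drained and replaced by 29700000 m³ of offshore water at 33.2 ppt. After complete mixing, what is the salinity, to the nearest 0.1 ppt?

Remaining after removal: 7,900,000 m³ at 31.1 ppt (salt = 245,690,000)
After addition: salt = 245,690,000 + 29,700,000×33.2 = 1,231,730,000; volume = 37,600,000 m³
S = 1,231,730,000 / 37,600,000 = 32.7588 ppt

32.8 ppt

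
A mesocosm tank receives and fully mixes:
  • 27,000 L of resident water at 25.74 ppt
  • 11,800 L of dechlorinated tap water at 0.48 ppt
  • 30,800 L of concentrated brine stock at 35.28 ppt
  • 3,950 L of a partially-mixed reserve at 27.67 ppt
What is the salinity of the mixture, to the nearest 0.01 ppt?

Mass of salt is conserved:
salt = 27,000×25.74 + 11,800×0.48 + 30,800×35.28 + 3,950×27.67 = 694,980 + 5,664 + 1,086,624 + 109,296.5 = 1,896,564.5
volume = 27,000 + 11,800 + 30,800 + 3,950 = 73,550 L
S = 1,896,564.5 / 73,550 = 25.7861 ppt

25.79 ppt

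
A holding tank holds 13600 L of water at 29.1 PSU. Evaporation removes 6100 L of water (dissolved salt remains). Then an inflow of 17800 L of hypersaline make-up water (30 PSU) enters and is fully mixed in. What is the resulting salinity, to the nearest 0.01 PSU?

36.75 PSU

After evaporation: salt = 13,600×29.1 = 395,760; volume = 13,600 − 6,100 = 7,500 L
After mixing: salt = 395,760 + 17,800×30 = 929,760; volume = 7,500 + 17,800 = 25,300 L
S = 929,760 / 25,300 = 36.7494 PSU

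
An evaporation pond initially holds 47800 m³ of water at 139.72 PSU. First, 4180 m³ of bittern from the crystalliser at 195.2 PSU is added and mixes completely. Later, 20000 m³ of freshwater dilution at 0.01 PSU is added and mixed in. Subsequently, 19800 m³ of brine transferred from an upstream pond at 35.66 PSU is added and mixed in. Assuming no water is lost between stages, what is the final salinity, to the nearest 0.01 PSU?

89.35 PSU

Total salt / total volume:
Initial salt = 47,800×139.72 = 6,678,616
After stage 1: salt = 6,678,616 + 4,180×195.2 = 7,494,552; volume = 51,980 m³; S = 144.181 PSU
After stage 2: salt = 7,494,552 + 20,000×0.01 = 7,494,752; volume = 71,980 m³; S = 104.123 PSU
After stage 3: salt = 7,494,752 + 19,800×35.66 = 8,200,820; volume = 91,780 m³
S = 8,200,820 / 91,780 = 89.353 PSU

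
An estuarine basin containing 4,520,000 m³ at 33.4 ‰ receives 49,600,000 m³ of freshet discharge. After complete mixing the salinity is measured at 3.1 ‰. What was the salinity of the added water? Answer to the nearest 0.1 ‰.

Salt balance: 4,520,000×33.4 + 49,600,000×S = 54,120,000×3.1
150,968,000 + 49,600,000·S = 167,772,000
S = (167,772,000 − 150,968,000) / 49,600,000 = 0.3388 ‰

0.3 ‰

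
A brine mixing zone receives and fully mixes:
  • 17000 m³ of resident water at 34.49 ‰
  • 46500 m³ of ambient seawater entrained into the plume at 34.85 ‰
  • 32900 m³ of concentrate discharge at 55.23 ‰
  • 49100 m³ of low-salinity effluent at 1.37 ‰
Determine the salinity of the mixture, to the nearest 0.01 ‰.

28.12 ‰

Salt balance:
salt = 17,000×34.49 + 46,500×34.85 + 32,900×55.23 + 49,100×1.37 = 586,330 + 1,620,525 + 1,817,067 + 67,267 = 4,091,189
volume = 17,000 + 46,500 + 32,900 + 49,100 = 145,500 m³
S = 4,091,189 / 145,500 = 28.1181 ‰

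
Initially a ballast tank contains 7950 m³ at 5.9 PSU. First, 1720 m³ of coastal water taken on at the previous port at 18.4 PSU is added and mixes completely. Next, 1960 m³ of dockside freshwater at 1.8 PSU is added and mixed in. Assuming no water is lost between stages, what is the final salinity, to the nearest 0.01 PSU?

7.06 PSU

Mass of salt is conserved:
Initial salt = 7,950×5.9 = 46,905
After stage 1: salt = 46,905 + 1,720×18.4 = 78,553; volume = 9,670 m³; S = 8.123 PSU
After stage 2: salt = 78,553 + 1,960×1.8 = 82,081; volume = 11,630 m³
S = 82,081 / 11,630 = 7.0577 PSU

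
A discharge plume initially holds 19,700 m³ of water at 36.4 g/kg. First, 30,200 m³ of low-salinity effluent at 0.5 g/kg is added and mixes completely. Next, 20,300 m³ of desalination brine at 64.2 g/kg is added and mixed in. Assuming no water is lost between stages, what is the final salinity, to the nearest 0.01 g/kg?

28.99 g/kg

Conserving salt mass:
Initial salt = 19,700×36.4 = 717,080
After stage 1: salt = 717,080 + 30,200×0.5 = 732,180; volume = 49,900 m³; S = 14.673 g/kg
After stage 2: salt = 732,180 + 20,300×64.2 = 2,035,440; volume = 70,200 m³
S = 2,035,440 / 70,200 = 28.9949 g/kg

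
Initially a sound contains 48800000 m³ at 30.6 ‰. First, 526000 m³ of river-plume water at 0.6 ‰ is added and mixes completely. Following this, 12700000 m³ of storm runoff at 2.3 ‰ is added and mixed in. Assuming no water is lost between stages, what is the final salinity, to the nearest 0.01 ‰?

Conserving salt mass:
Initial salt = 48,800,000×30.6 = 1,493,280,000
After stage 1: salt = 1,493,280,000 + 526,000×0.6 = 1,493,595,600; volume = 49,326,000 m³; S = 30.28 ‰
After stage 2: salt = 1,493,595,600 + 12,700,000×2.3 = 1,522,805,600; volume = 62,026,000 m³
S = 1,522,805,600 / 62,026,000 = 24.5511 ‰

24.55 ‰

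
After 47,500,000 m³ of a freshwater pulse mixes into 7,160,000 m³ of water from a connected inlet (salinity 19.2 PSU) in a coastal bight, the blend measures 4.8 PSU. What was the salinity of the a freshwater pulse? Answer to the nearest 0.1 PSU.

2.6 PSU

Salt balance: 7,160,000×19.2 + 47,500,000×S = 54,660,000×4.8
137,472,000 + 47,500,000·S = 262,368,000
S = (262,368,000 − 137,472,000) / 47,500,000 = 2.6294 PSU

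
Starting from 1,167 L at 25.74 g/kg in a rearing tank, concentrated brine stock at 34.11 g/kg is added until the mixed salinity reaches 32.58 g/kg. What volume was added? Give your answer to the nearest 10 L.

Salt balance: 1,167×25.74 + V×34.11 = (1,167+V)×32.58
30,038.58 + 34.11V = 38,020.86 + 32.58V
7,982.28 = 1.53V
V = 5,217.18 L

5220 L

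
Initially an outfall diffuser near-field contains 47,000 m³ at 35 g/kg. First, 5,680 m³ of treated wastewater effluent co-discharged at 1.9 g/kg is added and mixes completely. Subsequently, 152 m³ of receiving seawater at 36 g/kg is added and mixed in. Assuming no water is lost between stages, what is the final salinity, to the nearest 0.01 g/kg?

Mass of salt is conserved:
Initial salt = 47,000×35 = 1,645,000
After stage 1: salt = 1,645,000 + 5,680×1.9 = 1,655,792; volume = 52,680 m³; S = 31.431 g/kg
After stage 2: salt = 1,655,792 + 152×36 = 1,661,264; volume = 52,832 m³
S = 1,661,264 / 52,832 = 31.4443 g/kg

31.44 g/kg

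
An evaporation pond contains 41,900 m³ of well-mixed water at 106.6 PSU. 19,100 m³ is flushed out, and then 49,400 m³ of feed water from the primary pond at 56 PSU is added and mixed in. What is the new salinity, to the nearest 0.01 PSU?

71.98 PSU

Remaining after removal: 22,800 m³ at 106.6 PSU (salt = 2,430,480)
After addition: salt = 2,430,480 + 49,400×56 = 5,196,880; volume = 72,200 m³
S = 5,196,880 / 72,200 = 71.9789 PSU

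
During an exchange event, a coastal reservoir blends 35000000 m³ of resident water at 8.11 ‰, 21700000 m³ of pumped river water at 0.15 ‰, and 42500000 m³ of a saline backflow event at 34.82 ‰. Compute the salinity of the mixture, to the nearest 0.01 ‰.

17.81 ‰

Salt balance:
salt = 35,000,000×8.11 + 21,700,000×0.15 + 42,500,000×34.82 = 283,850,000 + 3,255,000 + 1,479,850,000 = 1,766,955,000
volume = 35,000,000 + 21,700,000 + 42,500,000 = 99,200,000 m³
S = 1,766,955,000 / 99,200,000 = 17.812 ‰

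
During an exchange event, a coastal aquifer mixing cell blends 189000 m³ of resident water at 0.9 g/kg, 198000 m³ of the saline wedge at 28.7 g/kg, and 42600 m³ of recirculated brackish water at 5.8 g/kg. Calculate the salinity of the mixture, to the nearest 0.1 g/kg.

14.2 g/kg

Mass of salt is conserved:
salt = 189,000×0.9 + 198,000×28.7 + 42,600×5.8 = 170,100 + 5,682,600 + 247,080 = 6,099,780
volume = 189,000 + 198,000 + 42,600 = 429,600 m³
S = 6,099,780 / 429,600 = 14.199 g/kg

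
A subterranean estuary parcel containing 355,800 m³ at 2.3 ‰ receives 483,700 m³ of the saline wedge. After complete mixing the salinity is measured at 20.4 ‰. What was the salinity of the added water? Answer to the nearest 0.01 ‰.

Salt balance: 355,800×2.3 + 483,700×S = 839,500×20.4
818,340 + 483,700·S = 17,125,800
S = (17,125,800 − 818,340) / 483,700 = 33.714 ‰

33.71 ‰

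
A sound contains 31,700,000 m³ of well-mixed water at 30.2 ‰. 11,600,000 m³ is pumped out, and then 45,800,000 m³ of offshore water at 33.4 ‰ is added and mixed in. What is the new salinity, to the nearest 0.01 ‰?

32.42 ‰

Remaining after removal: 20,100,000 m³ at 30.2 ‰ (salt = 607,020,000)
After addition: salt = 607,020,000 + 45,800,000×33.4 = 2,136,740,000; volume = 65,900,000 m³
S = 2,136,740,000 / 65,900,000 = 32.424 ‰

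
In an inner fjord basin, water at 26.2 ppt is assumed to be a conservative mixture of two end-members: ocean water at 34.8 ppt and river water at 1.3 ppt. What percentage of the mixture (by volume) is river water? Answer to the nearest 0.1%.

Let f be the freshwater fraction. Salt balance per unit volume:
f×1.3 + (1−f)×34.8 = 26.2
f = (34.8 − 26.2) / (34.8 − 1.3) = 8.6/33.5 = 0.2567

25.7%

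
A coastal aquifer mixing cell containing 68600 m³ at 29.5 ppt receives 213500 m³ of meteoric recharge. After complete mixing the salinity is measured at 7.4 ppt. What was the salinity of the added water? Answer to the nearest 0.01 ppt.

Salt balance: 68,600×29.5 + 213,500×S = 282,100×7.4
2,023,700 + 213,500·S = 2,087,540
S = (2,087,540 − 2,023,700) / 213,500 = 0.299 ppt

0.30 ppt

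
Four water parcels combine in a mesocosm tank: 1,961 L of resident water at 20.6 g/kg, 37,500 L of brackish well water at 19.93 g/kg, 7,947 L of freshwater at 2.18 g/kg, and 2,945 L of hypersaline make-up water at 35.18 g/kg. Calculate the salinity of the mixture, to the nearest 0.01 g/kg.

18.05 g/kg

By conservation of dissolved salt,
salt = 1,961×20.6 + 37,500×19.93 + 7,947×2.18 + 2,945×35.18 = 40,396.6 + 747,375 + 17,324.46 + 103,605.1 = 908,701.16
volume = 1,961 + 37,500 + 7,947 + 2,945 = 50,353 L
S = 908,701.16 / 50,353 = 18.0466 g/kg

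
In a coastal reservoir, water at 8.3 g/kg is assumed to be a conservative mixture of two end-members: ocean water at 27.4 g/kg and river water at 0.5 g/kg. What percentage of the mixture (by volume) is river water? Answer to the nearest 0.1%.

Let f be the freshwater fraction. Salt balance per unit volume:
f×0.5 + (1−f)×27.4 = 8.3
f = (27.4 − 8.3) / (27.4 − 0.5) = 19.1/26.9 = 0.71

71.0%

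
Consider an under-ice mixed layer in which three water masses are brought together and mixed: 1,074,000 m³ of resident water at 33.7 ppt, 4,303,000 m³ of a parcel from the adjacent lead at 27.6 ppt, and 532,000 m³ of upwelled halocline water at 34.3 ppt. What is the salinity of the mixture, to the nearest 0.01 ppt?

29.31 ppt

Mass of salt is conserved:
salt = 1,074,000×33.7 + 4,303,000×27.6 + 532,000×34.3 = 36,193,800 + 118,762,800 + 18,247,600 = 173,204,200
volume = 1,074,000 + 4,303,000 + 532,000 = 5,909,000 m³
S = 173,204,200 / 5,909,000 = 29.3119 ppt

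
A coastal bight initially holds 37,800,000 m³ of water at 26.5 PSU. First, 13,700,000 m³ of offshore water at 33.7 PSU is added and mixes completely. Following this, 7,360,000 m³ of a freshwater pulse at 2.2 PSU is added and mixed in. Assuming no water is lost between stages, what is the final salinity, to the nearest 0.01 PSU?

25.14 PSU

Salt balance:
Initial salt = 37,800,000×26.5 = 1,001,700,000
After stage 1: salt = 1,001,700,000 + 13,700,000×33.7 = 1,463,390,000; volume = 51,500,000 m³; S = 28.415 PSU
After stage 2: salt = 1,463,390,000 + 7,360,000×2.2 = 1,479,582,000; volume = 58,860,000 m³
S = 1,479,582,000 / 58,860,000 = 25.1373 PSU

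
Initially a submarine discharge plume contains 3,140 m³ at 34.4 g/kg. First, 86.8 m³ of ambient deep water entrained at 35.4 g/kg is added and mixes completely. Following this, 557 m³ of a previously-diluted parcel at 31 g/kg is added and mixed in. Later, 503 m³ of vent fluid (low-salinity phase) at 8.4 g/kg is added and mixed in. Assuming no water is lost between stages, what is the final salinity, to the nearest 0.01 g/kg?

Weighted by volume,
Initial salt = 3,140×34.4 = 108,016
After stage 1: salt = 108,016 + 86.8×35.4 = 111,088.72; volume = 3,226.8 m³; S = 34.427 g/kg
After stage 2: salt = 111,088.72 + 557×31 = 128,355.72; volume = 3,783.8 m³; S = 33.922 g/kg
After stage 3: salt = 128,355.72 + 503×8.4 = 132,580.92; volume = 4,286.8 m³
S = 132,580.92 / 4,286.8 = 30.9277 g/kg

30.93 g/kg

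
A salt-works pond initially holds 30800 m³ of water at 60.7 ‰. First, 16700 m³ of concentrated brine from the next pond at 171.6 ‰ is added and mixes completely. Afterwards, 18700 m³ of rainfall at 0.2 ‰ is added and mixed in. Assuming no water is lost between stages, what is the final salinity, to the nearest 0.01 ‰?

71.59 ‰

Total salt / total volume:
Initial salt = 30,800×60.7 = 1,869,560
After stage 1: salt = 1,869,560 + 16,700×171.6 = 4,735,280; volume = 47,500 m³; S = 99.69 ‰
After stage 2: salt = 4,735,280 + 18,700×0.2 = 4,739,020; volume = 66,200 m³
S = 4,739,020 / 66,200 = 71.5864 ‰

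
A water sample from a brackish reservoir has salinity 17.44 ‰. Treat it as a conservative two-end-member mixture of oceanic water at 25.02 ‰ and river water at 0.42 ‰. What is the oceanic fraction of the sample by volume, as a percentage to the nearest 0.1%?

Let g be the oceanic fraction. Salt balance per unit volume:
g×25.02 + (1−g)×0.42 = 17.44
g = (17.44 − 0.42) / (25.02 − 0.42) = 17.02/24.6 = 0.6919

69.2%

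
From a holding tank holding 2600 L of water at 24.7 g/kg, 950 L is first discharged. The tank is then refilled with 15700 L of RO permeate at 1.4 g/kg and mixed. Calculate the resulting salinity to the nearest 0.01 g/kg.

3.62 g/kg

Remaining after removal: 1,650 L at 24.7 g/kg (salt = 40,755)
After addition: salt = 40,755 + 15,700×1.4 = 62,735; volume = 17,350 L
S = 62,735 / 17,350 = 3.6159 g/kg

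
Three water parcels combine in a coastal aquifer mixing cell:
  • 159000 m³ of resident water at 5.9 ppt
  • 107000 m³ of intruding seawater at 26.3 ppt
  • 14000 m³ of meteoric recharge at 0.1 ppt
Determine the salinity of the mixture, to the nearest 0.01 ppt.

13.41 ppt

Conserving salt mass:
salt = 159,000×5.9 + 107,000×26.3 + 14,000×0.1 = 938,100 + 2,814,100 + 1,400 = 3,753,600
volume = 159,000 + 107,000 + 14,000 = 280,000 m³
S = 3,753,600 / 280,000 = 13.4057 ppt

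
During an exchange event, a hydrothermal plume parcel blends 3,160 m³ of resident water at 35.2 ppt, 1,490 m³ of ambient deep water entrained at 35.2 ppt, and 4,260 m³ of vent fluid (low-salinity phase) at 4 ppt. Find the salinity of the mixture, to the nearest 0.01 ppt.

By conservation of dissolved salt,
salt = 3,160×35.2 + 1,490×35.2 + 4,260×4 = 111,232 + 52,448 + 17,040 = 180,720
volume = 3,160 + 1,490 + 4,260 = 8,910 m³
S = 180,720 / 8,910 = 20.2828 ppt

20.28 ppt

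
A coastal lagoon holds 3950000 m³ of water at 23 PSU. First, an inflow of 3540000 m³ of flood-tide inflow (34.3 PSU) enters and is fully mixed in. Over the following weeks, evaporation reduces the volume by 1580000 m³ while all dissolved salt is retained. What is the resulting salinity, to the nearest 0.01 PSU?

35.92 PSU

After mixing: salt = 3,950,000×23 + 3,540,000×34.3 = 212,272,000; volume = 7,490,000 m³
After evaporation: salt unchanged = 212,272,000; volume = 7,490,000 − 1,580,000 = 5,910,000 m³
S = 212,272,000 / 5,910,000 = 35.9174 PSU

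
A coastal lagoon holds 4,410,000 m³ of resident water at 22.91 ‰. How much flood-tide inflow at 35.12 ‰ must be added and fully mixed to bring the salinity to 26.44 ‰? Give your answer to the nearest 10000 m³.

1790000 m³

Salt balance: 4,410,000×22.91 + V×35.12 = (4,410,000+V)×26.44
101,033,100 + 35.12V = 116,600,400 + 26.44V
15,567,300 = 8.68V
V = 1,793,467.74 m³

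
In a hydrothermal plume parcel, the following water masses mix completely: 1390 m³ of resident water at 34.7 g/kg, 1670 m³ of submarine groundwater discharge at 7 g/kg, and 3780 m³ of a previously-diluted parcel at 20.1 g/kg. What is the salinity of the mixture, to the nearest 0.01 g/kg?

19.87 g/kg

By conservation of dissolved salt,
salt = 1,390×34.7 + 1,670×7 + 3,780×20.1 = 48,233 + 11,690 + 75,978 = 135,901
volume = 1,390 + 1,670 + 3,780 = 6,840 m³
S = 135,901 / 6,840 = 19.8686 g/kg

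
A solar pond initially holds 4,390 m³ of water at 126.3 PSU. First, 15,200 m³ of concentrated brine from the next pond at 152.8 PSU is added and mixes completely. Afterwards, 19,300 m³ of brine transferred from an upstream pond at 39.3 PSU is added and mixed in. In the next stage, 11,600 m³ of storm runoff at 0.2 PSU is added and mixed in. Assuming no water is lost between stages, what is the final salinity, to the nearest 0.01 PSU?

Mass of salt is conserved:
Initial salt = 4,390×126.3 = 554,457
After stage 1: salt = 554,457 + 15,200×152.8 = 2,877,017; volume = 19,590 m³; S = 146.862 PSU
After stage 2: salt = 2,877,017 + 19,300×39.3 = 3,635,507; volume = 38,890 m³; S = 93.482 PSU
After stage 3: salt = 3,635,507 + 11,600×0.2 = 3,637,827; volume = 50,490 m³
S = 3,637,827 / 50,490 = 72.0504 PSU

72.05 PSU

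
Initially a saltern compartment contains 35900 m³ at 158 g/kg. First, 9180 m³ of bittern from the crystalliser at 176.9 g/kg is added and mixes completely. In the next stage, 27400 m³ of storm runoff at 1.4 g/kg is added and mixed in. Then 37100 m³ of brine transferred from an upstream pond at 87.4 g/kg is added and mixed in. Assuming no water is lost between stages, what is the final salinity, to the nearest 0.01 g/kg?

By conservation of dissolved salt,
Initial salt = 35,900×158 = 5,672,200
After stage 1: salt = 5,672,200 + 9,180×176.9 = 7,296,142; volume = 45,080 m³; S = 161.849 g/kg
After stage 2: salt = 7,296,142 + 27,400×1.4 = 7,334,502; volume = 72,480 m³; S = 101.193 g/kg
After stage 3: salt = 7,334,502 + 37,100×87.4 = 10,577,042; volume = 109,580 m³
S = 10,577,042 / 109,580 = 96.5235 g/kg

96.52 g/kg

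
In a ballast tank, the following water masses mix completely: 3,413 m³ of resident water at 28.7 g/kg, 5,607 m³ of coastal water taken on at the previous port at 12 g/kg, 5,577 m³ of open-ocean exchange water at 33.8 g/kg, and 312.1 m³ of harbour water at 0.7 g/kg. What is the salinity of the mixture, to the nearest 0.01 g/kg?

Salt balance:
salt = 3,413×28.7 + 5,607×12 + 5,577×33.8 + 312.1×0.7 = 97,953.1 + 67,284 + 188,502.6 + 218.47 = 353,958.17
volume = 3,413 + 5,607 + 5,577 + 312.1 = 14,909.1 m³
S = 353,958.17 / 14,909.1 = 23.7411 g/kg

23.74 g/kg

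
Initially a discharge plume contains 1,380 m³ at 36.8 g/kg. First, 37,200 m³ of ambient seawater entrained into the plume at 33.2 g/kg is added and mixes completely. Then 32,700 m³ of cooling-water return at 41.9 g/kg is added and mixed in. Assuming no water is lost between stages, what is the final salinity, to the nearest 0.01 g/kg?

37.26 g/kg

By conservation of dissolved salt,
Initial salt = 1,380×36.8 = 50,784
After stage 1: salt = 50,784 + 37,200×33.2 = 1,285,824; volume = 38,580 m³; S = 33.329 g/kg
After stage 2: salt = 1,285,824 + 32,700×41.9 = 2,655,954; volume = 71,280 m³
S = 2,655,954 / 71,280 = 37.2609 g/kg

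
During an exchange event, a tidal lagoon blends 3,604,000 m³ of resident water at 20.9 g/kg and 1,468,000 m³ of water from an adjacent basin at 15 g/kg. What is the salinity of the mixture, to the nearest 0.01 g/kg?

Weighted by volume,
salt = 3,604,000×20.9 + 1,468,000×15 = 75,323,600 + 22,020,000 = 97,343,600
volume = 3,604,000 + 1,468,000 = 5,072,000 m³
S = 97,343,600 / 5,072,000 = 19.1924 g/kg

19.19 g/kg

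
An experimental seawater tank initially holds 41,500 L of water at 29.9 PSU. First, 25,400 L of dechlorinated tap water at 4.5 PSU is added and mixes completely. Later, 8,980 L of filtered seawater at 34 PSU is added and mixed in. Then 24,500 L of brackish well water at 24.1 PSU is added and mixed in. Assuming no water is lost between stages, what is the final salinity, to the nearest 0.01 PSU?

Conserving salt mass:
Initial salt = 41,500×29.9 = 1,240,850
After stage 1: salt = 1,240,850 + 25,400×4.5 = 1,355,150; volume = 66,900 L; S = 20.256 PSU
After stage 2: salt = 1,355,150 + 8,980×34 = 1,660,470; volume = 75,880 L; S = 21.883 PSU
After stage 3: salt = 1,660,470 + 24,500×24.1 = 2,250,920; volume = 100,380 L
S = 2,250,920 / 100,380 = 22.424 PSU

22.42 PSU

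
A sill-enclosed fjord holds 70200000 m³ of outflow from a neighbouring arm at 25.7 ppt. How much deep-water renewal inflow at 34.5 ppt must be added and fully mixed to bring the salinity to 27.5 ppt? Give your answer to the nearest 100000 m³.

Salt balance: 70,200,000×25.7 + V×34.5 = (70,200,000+V)×27.5
1,804,140,000 + 34.5V = 1,930,500,000 + 27.5V
126,360,000 = 7V
V = 18,051,428.57 m³

18100000 m³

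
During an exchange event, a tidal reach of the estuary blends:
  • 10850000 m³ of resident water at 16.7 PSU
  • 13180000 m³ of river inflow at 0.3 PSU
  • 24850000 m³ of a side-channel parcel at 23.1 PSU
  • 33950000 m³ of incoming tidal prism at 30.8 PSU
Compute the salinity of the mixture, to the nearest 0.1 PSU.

Weighted by volume,
salt = 10,850,000×16.7 + 13,180,000×0.3 + 24,850,000×23.1 + 33,950,000×30.8 = 181,195,000 + 3,954,000 + 574,035,000 + 1,045,660,000 = 1,804,844,000
volume = 10,850,000 + 13,180,000 + 24,850,000 + 33,950,000 = 82,830,000 m³
S = 1,804,844,000 / 82,830,000 = 21.79 PSU

21.8 PSU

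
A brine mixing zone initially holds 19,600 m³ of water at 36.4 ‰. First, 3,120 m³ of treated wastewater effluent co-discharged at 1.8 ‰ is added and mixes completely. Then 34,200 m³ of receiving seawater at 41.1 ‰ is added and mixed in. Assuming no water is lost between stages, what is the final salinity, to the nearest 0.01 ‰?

37.33 ‰

Total salt / total volume:
Initial salt = 19,600×36.4 = 713,440
After stage 1: salt = 713,440 + 3,120×1.8 = 719,056; volume = 22,720 m³; S = 31.649 ‰
After stage 2: salt = 719,056 + 34,200×41.1 = 2,124,676; volume = 56,920 m³
S = 2,124,676 / 56,920 = 37.3274 ‰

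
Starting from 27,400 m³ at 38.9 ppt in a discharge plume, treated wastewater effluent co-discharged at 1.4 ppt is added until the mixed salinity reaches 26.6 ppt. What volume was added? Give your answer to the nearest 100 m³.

13400 m³

Salt balance: 27,400×38.9 + V×1.4 = (27,400+V)×26.6
1,065,860 + 1.4V = 728,840 + 26.6V
337,020 = 25.2V
V = 13,373.81 m³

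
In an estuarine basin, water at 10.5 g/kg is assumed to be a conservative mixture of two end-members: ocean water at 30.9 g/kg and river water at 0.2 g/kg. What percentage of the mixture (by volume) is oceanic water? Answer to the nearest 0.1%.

Let g be the oceanic fraction. Salt balance per unit volume:
g×30.9 + (1−g)×0.2 = 10.5
g = (10.5 − 0.2) / (30.9 − 0.2) = 10.3/30.7 = 0.3355

33.6%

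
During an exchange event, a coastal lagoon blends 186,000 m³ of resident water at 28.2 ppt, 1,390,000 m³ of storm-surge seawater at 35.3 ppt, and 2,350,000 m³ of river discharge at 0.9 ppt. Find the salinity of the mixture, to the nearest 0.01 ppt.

By conservation of dissolved salt,
salt = 186,000×28.2 + 1,390,000×35.3 + 2,350,000×0.9 = 5,245,200 + 49,067,000 + 2,115,000 = 56,427,200
volume = 186,000 + 1,390,000 + 2,350,000 = 3,926,000 m³
S = 56,427,200 / 3,926,000 = 14.3727 ppt

14.37 ppt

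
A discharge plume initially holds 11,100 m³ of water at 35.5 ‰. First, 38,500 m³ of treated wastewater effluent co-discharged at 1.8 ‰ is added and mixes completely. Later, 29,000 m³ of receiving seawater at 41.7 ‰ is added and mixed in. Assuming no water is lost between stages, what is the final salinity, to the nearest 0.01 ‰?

Weighted by volume,
Initial salt = 11,100×35.5 = 394,050
After stage 1: salt = 394,050 + 38,500×1.8 = 463,350; volume = 49,600 m³; S = 9.342 ‰
After stage 2: salt = 463,350 + 29,000×41.7 = 1,672,650; volume = 78,600 m³
S = 1,672,650 / 78,600 = 21.2805 ‰

21.28 ‰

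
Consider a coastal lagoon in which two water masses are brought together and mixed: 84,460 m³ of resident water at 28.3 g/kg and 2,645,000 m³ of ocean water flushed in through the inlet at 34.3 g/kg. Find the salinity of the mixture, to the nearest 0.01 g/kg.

34.11 g/kg

Total salt / total volume:
salt = 84,460×28.3 + 2,645,000×34.3 = 2,390,218 + 90,723,500 = 93,113,718
volume = 84,460 + 2,645,000 = 2,729,460 m³
S = 93,113,718 / 2,729,460 = 34.1143 g/kg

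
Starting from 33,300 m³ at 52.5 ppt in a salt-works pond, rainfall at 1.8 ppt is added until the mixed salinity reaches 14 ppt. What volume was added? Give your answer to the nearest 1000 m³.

Salt balance: 33,300×52.5 + V×1.8 = (33,300+V)×14
1,748,250 + 1.8V = 466,200 + 14V
1,282,050 = 12.2V
V = 105,086.07 m³

105000 m³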